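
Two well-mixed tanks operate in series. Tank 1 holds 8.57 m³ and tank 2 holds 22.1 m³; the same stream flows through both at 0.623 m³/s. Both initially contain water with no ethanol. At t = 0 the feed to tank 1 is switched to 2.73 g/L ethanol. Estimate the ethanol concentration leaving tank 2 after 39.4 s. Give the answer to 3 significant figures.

1.36 g/L

Species balance on tank i: dCᵢ/dt = (Cᵢ₋₁ − Cᵢ)/τᵢ with τᵢ = Vᵢ/Q.
τ₁ = 8.57/0.623 = 13.756 s; τ₂ = 22.1/0.623 = 35.474 s.
Solving the cascade with C₁(0)=C₂(0)=0 gives C₂(t) = C_in[1 − (τ₁ e^(−t/τ₁) − τ₂ e^(−t/τ₂))/(τ₁ − τ₂)].
At t = 39.4: e^(−t/τ₁) = 0.057029, e^(−t/τ₂) = 0.32933.
C₂ = 2.73·[1 − (13.756·0.057029 − 35.474·0.32933)/(-21.717)] = 2.73·0.49819 = 1.3601 g/L.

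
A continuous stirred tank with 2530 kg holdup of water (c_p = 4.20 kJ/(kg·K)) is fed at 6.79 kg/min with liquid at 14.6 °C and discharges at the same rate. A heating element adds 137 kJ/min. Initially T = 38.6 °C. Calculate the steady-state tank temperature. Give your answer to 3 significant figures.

19.4 °C

M c_p dT/dt = ṁ c_p (T_in − T) + Q̇.
At steady state dT/dt = 0 ⇒ T_ss = T_in + Q̇/(ṁ c_p) = 14.6 + 137/(6.79·4.20) = 19.404 °C.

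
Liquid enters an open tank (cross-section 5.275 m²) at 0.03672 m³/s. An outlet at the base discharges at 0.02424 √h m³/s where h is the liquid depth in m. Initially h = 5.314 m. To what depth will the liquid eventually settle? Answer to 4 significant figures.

Mass balance (ρ constant): A dh/dt = Q_in − 0.02424 √h. At steady state dh/dt = 0:
Q_in = 0.02424 √h_ss ⇒ √h_ss = 0.03672/0.02424 = 1.51485.
h_ss = 1.51485² = 2.29478 m. (Since h₀ = 5.314 m > h_ss, the level will fall toward this value.)

2.295 m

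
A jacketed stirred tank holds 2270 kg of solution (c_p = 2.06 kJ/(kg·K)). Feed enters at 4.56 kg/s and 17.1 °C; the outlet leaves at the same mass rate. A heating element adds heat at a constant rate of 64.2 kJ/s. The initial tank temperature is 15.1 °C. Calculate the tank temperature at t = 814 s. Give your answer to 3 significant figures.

22.2 °C

First-law balance (no shaft work): M c_p dT/dt = ṁ c_p (T_in − T) + 64.2.
Rearrange: dT/dt = (T_ss − T)/τ with τ = M/ṁ = 497.81 s and T_ss = T_in + Q̇/(ṁ c_p) = 23.934 °C.
This is linear first-order; T(t) = T_ss + (T₀ − T_ss) e^(−t/τ).
T(814) = 23.934 + (-8.8344)·e^(−814/497.81) = 23.934 + (-8.8344)·0.19492 = 22.212 °C.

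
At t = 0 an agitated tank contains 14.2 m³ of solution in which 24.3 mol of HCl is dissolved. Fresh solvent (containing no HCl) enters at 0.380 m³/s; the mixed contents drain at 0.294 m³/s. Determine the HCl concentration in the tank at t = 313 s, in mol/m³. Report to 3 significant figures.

Let m(t) be the amount of HCl. Volume: V(t) = V₀ + (Q_in − Q_out) t = 14.2 + 0.086000 t; V(313) = 41.118 m³.
Species balance (pure solvent in): dm/dt = −Q_out · m/V(t).
Separate: dm/m = −Q_out dt/V(t) ⇒ ln(m/m₀) = −(Q_out/(Q_in−Q_out)) ln(V/V₀).
m = m₀ (V₀/V)^(Q_out/(Q_in−Q_out)) = 24.3 × (14.2/41.118)^(3.4186) = 0.64134 mol.
C = m/V = 0.64134/41.118 = 0.015598 mol/m³.

0.0156 mol/m³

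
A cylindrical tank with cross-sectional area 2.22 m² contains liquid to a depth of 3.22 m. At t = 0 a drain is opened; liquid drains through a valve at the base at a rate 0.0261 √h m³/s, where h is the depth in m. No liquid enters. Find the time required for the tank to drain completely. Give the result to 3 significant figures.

With no inflow, A dh/dt = −0.0261 √h.
∫ h^(−1/2) dh = −(0.0261/A) ∫ dt, giving 2√h = 2√h₀ − (0.0261/A) t.
Tank is empty when √h = 0: t_empty = 2A√h₀/0.0261.
t_empty = 2·2.22·√3.22/0.0261 = 4.4400·1.7944/0.0261 = 305.26 s.

305 s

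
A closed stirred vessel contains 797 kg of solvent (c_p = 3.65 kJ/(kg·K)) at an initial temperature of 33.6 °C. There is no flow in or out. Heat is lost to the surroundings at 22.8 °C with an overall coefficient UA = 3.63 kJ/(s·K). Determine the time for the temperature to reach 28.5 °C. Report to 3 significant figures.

Unsteady energy balance on the tank contents: M c_p dT/dt = −UA(T − T_amb).
τ = M c_p/UA = 801.39 s; T_ss = T_amb = 22.800 °C.
T(t) = T_ss + (T₀ − T_ss)e^(−t/τ); set T = 28.5:
t = −τ ln[(T − T_ss)/(T₀ − T_ss)] = −801.39 · ln(0.52778) = 512.15 s.

512 s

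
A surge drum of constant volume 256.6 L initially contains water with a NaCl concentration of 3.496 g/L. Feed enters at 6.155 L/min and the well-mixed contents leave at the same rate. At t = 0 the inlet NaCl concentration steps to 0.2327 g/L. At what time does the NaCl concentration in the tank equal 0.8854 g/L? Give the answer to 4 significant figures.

67.09 min

Mass balance on the solute (V constant): V dC/dt = Q(C_in − C), so τ = V/Q = 41.6897 min.
C(t) = C_in + (C₀ − C_in) e^(−t/τ). Set C = 0.8854 and solve for t:
e^(−t/τ) = (C − C_in)/(C₀ − C_in) = (0.8854 − 0.2327)/(3.496 − 0.2327) = 0.200012
t = −τ ln(…) = 41.6897 × 1.60938 = 67.0944 min.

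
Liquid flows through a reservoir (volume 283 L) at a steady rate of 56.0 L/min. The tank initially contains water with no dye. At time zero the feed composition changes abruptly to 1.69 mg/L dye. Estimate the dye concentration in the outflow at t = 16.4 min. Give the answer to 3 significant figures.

Transient balance on the dissolved component: V dC/dt = Q(C_in − C).
Rewrite as dC/dt + C/τ = C_in/τ, τ = V/Q = 5.0536 min.
This is linear first-order; C(t) = C_in + (C₀ − C_in) e^(−t/τ).
C(16.4) = 1.69 + (0 − 1.69)·e^(−16.4/5.0536) = 1.69 + (-1.6900)·0.038960 = 1.6242 mg/L.

1.62 mg/L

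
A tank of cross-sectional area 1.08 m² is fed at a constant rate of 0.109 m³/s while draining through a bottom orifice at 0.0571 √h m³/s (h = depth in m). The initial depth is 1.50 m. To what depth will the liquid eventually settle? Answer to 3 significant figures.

3.64 m

Unsteady balance on liquid volume: A dh/dt = Q_in − 0.0571 √h. At steady state dh/dt = 0:
Q_in = 0.0571 √h_ss ⇒ √h_ss = 0.109/0.0571 = 1.9089.
h_ss = 1.9089² = 3.6440 m. (Since h₀ = 1.50 m < h_ss, the level will rise toward this value.)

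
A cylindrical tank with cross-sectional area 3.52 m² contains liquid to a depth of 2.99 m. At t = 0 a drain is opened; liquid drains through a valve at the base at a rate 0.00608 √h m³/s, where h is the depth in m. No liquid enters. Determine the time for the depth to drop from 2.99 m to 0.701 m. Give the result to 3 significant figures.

1030 s

Volume balance on the tank: A dh/dt = −0.00608 √h.
Separate and integrate: 2(√h − √h₀) = −(0.00608/A) t.
t = 2A(√h₀ − √h)/0.00608 = 2·3.52·(√2.99 − √0.701)/0.00608
  = 7.0400 × (1.7292 − 0.83726) / 0.00608 = 1032.7 s.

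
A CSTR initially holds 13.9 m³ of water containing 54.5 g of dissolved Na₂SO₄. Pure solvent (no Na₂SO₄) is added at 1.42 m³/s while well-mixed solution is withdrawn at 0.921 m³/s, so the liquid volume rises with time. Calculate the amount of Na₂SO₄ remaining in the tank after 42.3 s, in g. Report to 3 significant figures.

Let m(t) be the amount of Na₂SO₄. Volume: V(t) = V₀ + (Q_in − Q_out) t = 13.9 + 0.49900 t; V(42.3) = 35.008 m³.
Solute balance: dm/dt = 0 − Q_out C = −Q_out m/V(t).
dm/m = −Q_out dt/(V₀ + 0.49900 t); integrating gives ln(m/m₀) = −(Q_out/(Q_in−Q_out)) ln(V/V₀).
m = m₀ (V₀/V)^(Q_out/(Q_in−Q_out)) = 54.5 × (13.9/35.008)^(1.8457) = 9.9083 g.

9.91 g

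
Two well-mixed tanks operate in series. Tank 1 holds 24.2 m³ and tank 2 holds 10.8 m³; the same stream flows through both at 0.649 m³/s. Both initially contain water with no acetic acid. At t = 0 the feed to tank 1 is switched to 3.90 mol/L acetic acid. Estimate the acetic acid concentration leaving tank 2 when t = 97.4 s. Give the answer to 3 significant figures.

3.39 mol/L

Species balance on tank i: dCᵢ/dt = (Cᵢ₋₁ − Cᵢ)/τᵢ with τᵢ = Vᵢ/Q.
τ₁ = 24.2/0.649 = 37.288 s; τ₂ = 10.8/0.649 = 16.641 s.
Solving the cascade with C₁(0)=C₂(0)=0 gives C₂(t) = C_in[1 − (τ₁ e^(−t/τ₁) − τ₂ e^(−t/τ₂))/(τ₁ − τ₂)].
At t = 97.4: e^(−t/τ₁) = 0.073381, e^(−t/τ₂) = 0.0028712.
C₂ = 3.90·[1 − (37.288·0.073381 − 16.641·0.0028712)/(20.647)] = 3.90·0.86979 = 3.3922 mol/L.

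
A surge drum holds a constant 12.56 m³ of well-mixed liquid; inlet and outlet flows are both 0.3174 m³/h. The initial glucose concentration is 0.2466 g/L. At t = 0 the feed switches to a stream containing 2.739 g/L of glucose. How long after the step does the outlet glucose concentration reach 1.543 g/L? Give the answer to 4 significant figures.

29.06 h

Species balance: V dC/dt = Q(C_in − C) ⇒ τ = V/Q = 39.5715 h.
C(t) = C_in + (C₀ − C_in) e^(−t/τ). Set C = 1.543 and solve for t:
e^(−t/τ) = (C − C_in)/(C₀ − C_in) = (1.543 − 2.739)/(0.2466 − 2.739) = 0.479859
t = −τ ln(…) = 39.5715 × 0.734263 = 29.0559 h.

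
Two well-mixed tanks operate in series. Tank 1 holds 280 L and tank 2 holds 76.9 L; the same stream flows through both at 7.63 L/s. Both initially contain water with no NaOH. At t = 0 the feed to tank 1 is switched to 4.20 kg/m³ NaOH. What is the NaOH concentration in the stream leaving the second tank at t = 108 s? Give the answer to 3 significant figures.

Time constants: τᵢ = Vᵢ/Q for each well-mixed tank.
τ₁ = 280/7.63 = 36.697 s; τ₂ = 76.9/7.63 = 10.079 s.
Solving the cascade with C₁(0)=C₂(0)=0 gives C₂(t) = C_in[1 − (τ₁ e^(−t/τ₁) − τ₂ e^(−t/τ₂))/(τ₁ − τ₂)].
At t = 108: e^(−t/τ₁) = 0.052707, e^(−t/τ₂) = 2.2193e-05.
C₂ = 4.20·[1 − (36.697·0.052707 − 10.079·2.2193e-05)/(26.619)] = 4.20·0.92734 = 3.8948 kg/m³.

3.89 kg/m³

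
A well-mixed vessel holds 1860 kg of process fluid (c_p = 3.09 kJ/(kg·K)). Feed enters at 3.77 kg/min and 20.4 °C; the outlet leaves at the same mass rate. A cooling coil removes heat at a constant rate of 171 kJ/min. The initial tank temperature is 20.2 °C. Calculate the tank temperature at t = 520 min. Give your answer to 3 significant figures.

10.8 °C

M c_p dT/dt = ṁ c_p (T_in − T) − Q̇.
Rearrange: dT/dt = (T_ss − T)/τ with τ = M/ṁ = 493.37 min and T_ss = T_in − Q̇/(ṁ c_p) = 5.7210 °C.
Integrating: T(t) = T_ss + (T₀ − T_ss) e^(−t/τ).
T(520) = 5.7210 + (14.479)·e^(−520/493.37) = 5.7210 + (14.479)·0.34855 = 10.768 °C.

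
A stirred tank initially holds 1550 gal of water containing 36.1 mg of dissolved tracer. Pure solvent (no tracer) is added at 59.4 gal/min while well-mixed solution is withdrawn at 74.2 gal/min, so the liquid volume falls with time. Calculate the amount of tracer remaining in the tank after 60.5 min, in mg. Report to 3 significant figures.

Total volume: dV/dt = Q_in − Q_out = -14.800 gal/min, so V(t) = 1550 − 14.800 t and V(60.5) = 654.60 gal.
No tracer enters, so dm/dt = −Q_out · (m/V).
dm/m = −Q_out dt/(V₀ − 14.800 t); integrating gives ln(m/m₀) = −(Q_out/(Q_in−Q_out)) ln(V/V₀).
m = m₀ (V₀/V)^(Q_out/(Q_in−Q_out)) = 36.1 × (1550/654.60)^(-5.0135) = 0.47937 mg.

0.479 mg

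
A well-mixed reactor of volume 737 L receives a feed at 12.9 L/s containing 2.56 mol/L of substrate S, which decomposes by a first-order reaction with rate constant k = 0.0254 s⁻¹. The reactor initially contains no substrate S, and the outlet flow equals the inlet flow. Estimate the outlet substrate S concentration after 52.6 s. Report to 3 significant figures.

Accumulation = in − out − consumed: V dC/dt = Q C_in − Q C − k V C.
This is linear with rate a = Q/V + k = 0.042903 s⁻¹.
C_ss = Q C_in/(Q + kV) = 1.0444 mol/L; C(t) = C_ss + (C₀ − C_ss) e^(−a t).
C(52.6) = 1.0444 + (-1.0444)·e^(−0.042903·52.6) = 1.0444 + (-1.0444)·0.10469 = 0.93507 mol/L.

0.935 mol/L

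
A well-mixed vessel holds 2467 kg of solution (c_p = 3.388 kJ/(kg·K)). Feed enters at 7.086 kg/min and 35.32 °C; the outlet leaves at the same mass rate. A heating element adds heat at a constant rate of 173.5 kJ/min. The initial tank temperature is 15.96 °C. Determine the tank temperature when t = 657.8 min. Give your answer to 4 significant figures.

38.53 °C

Unsteady energy balance on the tank contents: M c_p dT/dt = ṁ c_p (T_in − T) + 173.5.
τ = M/ṁ = 348.151 min; T_ss = T_in + Q̇/(ṁ c_p) = 35.32 + 173.5/(7.086·3.388) = 42.5469 °C.
Solution: T(t) = T_ss + (T₀ − T_ss) e^(−t/τ).
T(657.8) = 42.5469 + (-26.5869)·e^(−657.8/348.151) = 42.5469 + (-26.5869)·0.151161 = 38.5280 °C.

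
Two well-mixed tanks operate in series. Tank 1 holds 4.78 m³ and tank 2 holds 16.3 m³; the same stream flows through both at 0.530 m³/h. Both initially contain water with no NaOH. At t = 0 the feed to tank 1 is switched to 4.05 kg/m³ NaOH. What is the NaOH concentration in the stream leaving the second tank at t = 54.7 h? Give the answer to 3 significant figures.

Each tank obeys Vᵢ dCᵢ/dt = Q(Cᵢ₋₁ − Cᵢ), so τᵢ = Vᵢ/Q.
τ₁ = 4.78/0.530 = 9.0189 h; τ₂ = 16.3/0.530 = 30.755 h.
Tank 1: C₁ = C_in(1 − e^(−t/τ₁)). Tank 2 (τ₁ ≠ τ₂): C₂ = C_in[1 − (τ₁ e^(−t/τ₁) − τ₂ e^(−t/τ₂))/(τ₁ − τ₂)].
At t = 54.7: e^(−t/τ₁) = 0.0023226, e^(−t/τ₂) = 0.16888.
C₂ = 4.05·[1 − (9.0189·0.0023226 − 30.755·0.16888)/(-21.736)] = 4.05·0.76202 = 3.0862 kg/m³.

3.09 kg/m³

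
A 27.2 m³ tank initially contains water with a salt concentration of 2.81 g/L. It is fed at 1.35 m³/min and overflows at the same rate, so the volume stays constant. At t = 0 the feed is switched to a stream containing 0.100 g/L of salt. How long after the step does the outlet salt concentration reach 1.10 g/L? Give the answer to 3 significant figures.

Species balance: V dC/dt = Q(C_in − C) ⇒ τ = V/Q = 20.148 min.
C(t) = C_in + (C₀ − C_in) e^(−t/τ). Set C = 1.10 and solve for t:
e^(−t/τ) = (C − C_in)/(C₀ − C_in) = (1.10 − 0.100)/(2.81 − 0.100) = 0.36900
t = −τ ln(…) = 20.148 × 0.99695 = 20.087 min.

20.1 min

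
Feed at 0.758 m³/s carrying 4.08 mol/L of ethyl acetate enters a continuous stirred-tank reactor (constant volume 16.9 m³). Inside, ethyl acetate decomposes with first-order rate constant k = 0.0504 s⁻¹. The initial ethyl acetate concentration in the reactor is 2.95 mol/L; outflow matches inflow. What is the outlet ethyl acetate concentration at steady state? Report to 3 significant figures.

1.92 mol/L

Accumulation = in − out − consumed: V dC/dt = Q C_in − Q C − k V C.
Steady state (dC/dt = 0): C_ss = Q C_in/(Q + kV) = C_in/(1 + kV/Q).
C_ss = 0.758·4.08/(0.758 + 0.0504·16.9) = 3.0926/1.6098 = 1.9212 mol/L.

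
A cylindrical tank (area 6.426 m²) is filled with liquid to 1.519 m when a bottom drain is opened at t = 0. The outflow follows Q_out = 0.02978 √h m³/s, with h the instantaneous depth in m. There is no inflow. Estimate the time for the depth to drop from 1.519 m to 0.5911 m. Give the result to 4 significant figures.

A dh/dt = −Q_out = −0.02978 √h.
Separate and integrate: 2(√h − √h₀) = −(0.02978/A) t.
t = 2A(√h₀ − √h)/0.02978 = 2·6.426·(√1.519 − √0.5911)/0.02978
  = 12.8520 × (1.23248 − 0.768830) / 0.02978 = 200.094 s.

200.1 s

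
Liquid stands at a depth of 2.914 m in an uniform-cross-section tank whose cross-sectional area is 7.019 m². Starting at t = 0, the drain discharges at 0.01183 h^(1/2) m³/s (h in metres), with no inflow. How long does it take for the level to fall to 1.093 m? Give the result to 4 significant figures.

785.1 s

With no inflow, A dh/dt = −0.01183 √h.
Separate and integrate: 2(√h − √h₀) = −(0.01183/A) t.
t = 2A(√h₀ − √h)/0.01183 = 2·7.019·(√2.914 − √1.093)/0.01183
  = 14.0380 × (1.70704 − 1.04547) / 0.01183 = 785.057 s.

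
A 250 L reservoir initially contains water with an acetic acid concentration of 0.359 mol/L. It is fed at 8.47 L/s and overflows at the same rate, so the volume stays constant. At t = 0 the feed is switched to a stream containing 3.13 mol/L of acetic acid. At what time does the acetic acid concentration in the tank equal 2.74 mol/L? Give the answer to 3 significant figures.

Species balance: V dC/dt = Q(C_in − C) ⇒ τ = V/Q = 29.516 s.
C(t) = C_in + (C₀ − C_in) e^(−t/τ). Set C = 2.74 and solve for t:
e^(−t/τ) = (C − C_in)/(C₀ − C_in) = (2.74 − 3.13)/(0.359 − 3.13) = 0.14074
t = −τ ln(…) = 29.516 × 1.9608 = 57.875 s.

57.9 s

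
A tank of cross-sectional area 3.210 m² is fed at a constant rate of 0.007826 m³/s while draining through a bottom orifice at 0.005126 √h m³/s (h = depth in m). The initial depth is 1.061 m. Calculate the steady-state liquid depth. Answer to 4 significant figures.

Level balance: A dh/dt = 0.007826 − 0.005126 √h. Setting dh/dt = 0:
Q_in = 0.005126 √h_ss ⇒ √h_ss = 0.007826/0.005126 = 1.52673.
h_ss = 1.52673² = 2.33089 m. (Since h₀ = 1.061 m < h_ss, the level will rise toward this value.)

2.331 m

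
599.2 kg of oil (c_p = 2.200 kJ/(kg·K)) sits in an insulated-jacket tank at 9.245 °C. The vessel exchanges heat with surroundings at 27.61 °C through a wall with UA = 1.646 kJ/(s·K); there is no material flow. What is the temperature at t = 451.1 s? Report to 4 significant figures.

Lumped-capacitance energy balance: M c_p dT/dt = UA(T_amb − T).
dT/dt = (T_ss − T)/τ with T_ss = T_amb = 27.6100 °C, τ = M c_p/UA = 599.2·2.200/1.646 = 800.875 s.
This is linear first-order; T(t) = T_ss + (T₀ − T_ss) e^(−t/τ).
T(451.1) = 27.6100 + (-18.3650)·0.569350 = 17.1539 °C.

17.15 °C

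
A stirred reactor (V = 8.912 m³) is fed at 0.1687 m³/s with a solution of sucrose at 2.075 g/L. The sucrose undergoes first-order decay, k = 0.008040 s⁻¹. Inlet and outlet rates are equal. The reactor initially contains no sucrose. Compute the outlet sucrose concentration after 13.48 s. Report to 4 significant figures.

0.4439 g/L

V dC/dt = Q(C_in − C) − k V C.
This is linear with rate a = Q/V + k = 0.0269695 s⁻¹.
C_ss = Q C_in/(Q + kV) = 1.45641 g/L; C(t) = C_ss + (C₀ − C_ss) e^(−a t).
C(13.48) = 1.45641 + (-1.45641)·e^(−0.0269695·13.48) = 1.45641 + (-1.45641)·0.695204 = 0.443908 g/L.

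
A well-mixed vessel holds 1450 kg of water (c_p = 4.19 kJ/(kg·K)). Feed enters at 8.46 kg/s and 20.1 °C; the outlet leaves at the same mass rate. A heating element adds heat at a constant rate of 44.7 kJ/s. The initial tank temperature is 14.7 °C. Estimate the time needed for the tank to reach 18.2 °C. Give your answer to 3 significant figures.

M c_p dT/dt = ṁ c_p (T_in − T) + Q̇.
τ = M/ṁ = 171.39 s; T_ss = T_in + Q̇/(ṁ c_p) = 21.361 °C.
T(t) = T_ss + (T₀ − T_ss) e^(−t/τ). Set T = 18.2:
e^(−t/τ) = (18.2 − 21.361)/(14.7 − 21.361) = 0.47456
t = −171.39 · ln(0.47456) = 127.75 s.

128 s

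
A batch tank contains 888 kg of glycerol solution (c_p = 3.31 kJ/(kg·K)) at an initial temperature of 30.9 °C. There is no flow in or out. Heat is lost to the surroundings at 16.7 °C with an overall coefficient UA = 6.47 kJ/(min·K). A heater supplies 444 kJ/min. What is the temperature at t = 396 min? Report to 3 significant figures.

Heat balance on the well-mixed liquid: M c_p dT/dt = −UA(T − T_amb) + Q̇.
dT/dt = (T_ss − T)/τ with T_ss = T_amb + Q̇/UA = 16.7 + 444/6.47 = 85.324 °C, τ = M c_p/UA = 888·3.31/6.47 = 454.29 min.
This is linear first-order; T(t) = T_ss + (T₀ − T_ss) e^(−t/τ).
T(396) = 85.324 + (-54.424)·0.41825 = 62.562 °C.

62.6 °C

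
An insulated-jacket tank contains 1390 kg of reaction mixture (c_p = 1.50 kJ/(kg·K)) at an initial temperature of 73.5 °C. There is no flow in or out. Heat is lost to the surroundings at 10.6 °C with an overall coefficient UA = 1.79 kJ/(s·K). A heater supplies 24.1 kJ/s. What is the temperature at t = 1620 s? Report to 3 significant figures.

36.4 °C

M c_p dT/dt = −UA(T − T_amb) + Q̇.
dT/dt = (T_ss − T)/τ with T_ss = T_amb + Q̇/UA = 10.6 + 24.1/1.79 = 24.064 °C, τ = M c_p/UA = 1390·1.50/1.79 = 1164.8 s.
This is linear first-order; T(t) = T_ss + (T₀ − T_ss) e^(−t/τ).
T(1620) = 24.064 + (49.436)·0.24888 = 36.367 °C.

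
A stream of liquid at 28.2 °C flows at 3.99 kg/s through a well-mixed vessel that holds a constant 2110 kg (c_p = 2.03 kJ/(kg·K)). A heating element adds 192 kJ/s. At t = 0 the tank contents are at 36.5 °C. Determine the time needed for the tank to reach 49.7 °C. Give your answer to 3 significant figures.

1030 s

First-law balance (no shaft work): M c_p dT/dt = ṁ c_p (T_in − T) + 192.
τ = M/ṁ = 528.82 s; T_ss = T_in + Q̇/(ṁ c_p) = 51.905 °C.
T(t) = T_ss + (T₀ − T_ss) e^(−t/τ). Set T = 49.7:
e^(−t/τ) = (49.7 − 51.905)/(36.5 − 51.905) = 0.14311
t = −528.82 · ln(0.14311) = 1028.1 s.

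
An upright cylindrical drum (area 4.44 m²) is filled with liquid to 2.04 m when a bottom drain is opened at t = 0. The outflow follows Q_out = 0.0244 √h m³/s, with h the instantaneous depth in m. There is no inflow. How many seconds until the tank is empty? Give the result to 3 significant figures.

520 s

Unsteady balance on liquid volume: A dh/dt = −0.0244 √h.
This is separable: 2 d(√h)/dt = −0.0244/A, so √h = √h₀ − (0.0244/(2A)) t.
Set h = 0: 2√h₀ = (0.0244/A) t_empty ⇒ t_empty = 2A√h₀/0.0244.
t_empty = 2·4.44·√2.04/0.0244 = 8.8800·1.4283/0.0244 = 519.80 s.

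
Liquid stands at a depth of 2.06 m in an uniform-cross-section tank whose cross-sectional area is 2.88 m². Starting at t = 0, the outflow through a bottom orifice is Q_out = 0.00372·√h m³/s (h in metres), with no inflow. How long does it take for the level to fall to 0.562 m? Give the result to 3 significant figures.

1060 s

A dh/dt = −Q_out = −0.00372 √h.
Separate and integrate: 2(√h − √h₀) = −(0.00372/A) t.
t = 2A(√h₀ − √h)/0.00372 = 2·2.88·(√2.06 − √0.562)/0.00372
  = 5.7600 × (1.4353 − 0.74967) / 0.00372 = 1061.6 s.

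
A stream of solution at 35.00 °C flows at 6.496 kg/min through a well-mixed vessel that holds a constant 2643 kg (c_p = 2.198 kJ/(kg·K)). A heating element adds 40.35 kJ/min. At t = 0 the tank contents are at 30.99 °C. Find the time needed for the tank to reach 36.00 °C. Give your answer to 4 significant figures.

M c_p dT/dt = ṁ c_p (T_in − T) + Q̇.
τ = M/ṁ = 406.866 min; T_ss = T_in + Q̇/(ṁ c_p) = 37.8260 °C.
T(t) = T_ss + (T₀ − T_ss) e^(−t/τ). Set T = 36.00:
e^(−t/τ) = (36.00 − 37.8260)/(30.99 − 37.8260) = 0.267114
t = −406.866 · ln(0.267114) = 537.096 min.

537.1 min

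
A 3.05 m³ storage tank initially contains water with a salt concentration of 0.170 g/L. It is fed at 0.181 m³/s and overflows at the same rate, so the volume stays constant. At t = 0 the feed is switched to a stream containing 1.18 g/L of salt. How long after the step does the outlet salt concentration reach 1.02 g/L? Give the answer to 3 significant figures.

Species balance: V dC/dt = Q(C_in − C) ⇒ τ = V/Q = 16.851 s.
C(t) = C_in + (C₀ − C_in) e^(−t/τ). Set C = 1.02 and solve for t:
e^(−t/τ) = (C − C_in)/(C₀ − C_in) = (1.02 − 1.18)/(0.170 − 1.18) = 0.15842
t = −τ ln(…) = 16.851 × 1.8425 = 31.048 s.

31.0 s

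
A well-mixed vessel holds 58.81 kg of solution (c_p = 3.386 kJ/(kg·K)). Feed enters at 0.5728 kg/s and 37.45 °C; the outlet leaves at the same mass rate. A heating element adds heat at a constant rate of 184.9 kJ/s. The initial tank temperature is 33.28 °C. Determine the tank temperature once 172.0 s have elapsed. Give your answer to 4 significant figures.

114.2 °C

Unsteady energy balance on the tank contents: M c_p dT/dt = ṁ c_p (T_in − T) + 184.9.
Rearrange: dT/dt = (T_ss − T)/τ with τ = M/ṁ = 102.671 s and T_ss = T_in + Q̇/(ṁ c_p) = 132.784 °C.
Integrating: T(t) = T_ss + (T₀ − T_ss) e^(−t/τ).
T(172.0) = 132.784 + (-99.5038)·e^(−172.0/102.671) = 132.784 + (-99.5038)·0.187261 = 114.151 °C.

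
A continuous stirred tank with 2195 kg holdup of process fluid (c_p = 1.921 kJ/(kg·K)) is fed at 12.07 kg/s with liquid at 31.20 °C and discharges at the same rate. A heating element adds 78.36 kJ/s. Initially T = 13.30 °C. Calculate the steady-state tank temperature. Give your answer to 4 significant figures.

34.58 °C

First-law balance (no shaft work): M c_p dT/dt = ṁ c_p (T_in − T) + 78.36.
At steady state dT/dt = 0 ⇒ T_ss = T_in + Q̇/(ṁ c_p) = 31.20 + 78.36/(12.07·1.921) = 34.5796 °C.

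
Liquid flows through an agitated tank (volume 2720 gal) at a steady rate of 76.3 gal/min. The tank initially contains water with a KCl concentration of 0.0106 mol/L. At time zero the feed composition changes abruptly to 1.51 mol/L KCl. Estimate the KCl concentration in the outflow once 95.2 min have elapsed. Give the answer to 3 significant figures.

Transient balance on the dissolved component: V dC/dt = Q(C_in − C).
So dC/dt = (C_in − C)/τ with τ = V/Q = 2720/76.3 = 35.649 min.
This is linear first-order; C(t) = C_in + (C₀ − C_in) e^(−t/τ).
C(95.2) = 1.51 + (0.0106 − 1.51)·e^(−95.2/35.649) = 1.51 + (-1.4994)·0.069218 = 1.4062 mol/L.

1.41 mol/L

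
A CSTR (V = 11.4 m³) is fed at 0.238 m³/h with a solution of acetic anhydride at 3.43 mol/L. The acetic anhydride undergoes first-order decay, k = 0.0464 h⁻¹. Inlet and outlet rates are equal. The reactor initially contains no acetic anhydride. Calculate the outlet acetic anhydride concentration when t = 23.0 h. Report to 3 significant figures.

Accumulation = in − out − consumed: V dC/dt = Q C_in − Q C − k V C.
This is linear with rate a = Q/V + k = 0.067277 h⁻¹.
C_ss = Q C_in/(Q + kV) = 1.0644 mol/L; C(t) = C_ss + (C₀ − C_ss) e^(−a t).
C(23.0) = 1.0644 + (-1.0644)·e^(−0.067277·23.0) = 1.0644 + (-1.0644)·0.21281 = 0.83788 mol/L.

0.838 mol/L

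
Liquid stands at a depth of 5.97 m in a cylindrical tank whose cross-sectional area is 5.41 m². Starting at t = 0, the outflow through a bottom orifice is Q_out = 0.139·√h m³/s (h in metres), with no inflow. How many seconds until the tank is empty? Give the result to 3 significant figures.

A dh/dt = −Q_out = −0.139 √h.
Separate and integrate: 2(√h − √h₀) = −(0.139/A) t.
Set h = 0: 2√h₀ = (0.139/A) t_empty ⇒ t_empty = 2A√h₀/0.139.
t_empty = 2·5.41·√5.97/0.139 = 10.820·2.4434/0.139 = 190.20 s.

190 s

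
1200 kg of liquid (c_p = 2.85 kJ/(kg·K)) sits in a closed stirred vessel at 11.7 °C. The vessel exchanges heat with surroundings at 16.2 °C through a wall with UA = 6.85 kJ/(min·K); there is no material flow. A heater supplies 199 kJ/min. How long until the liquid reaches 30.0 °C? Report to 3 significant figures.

394 min

Unsteady energy balance on the tank contents: M c_p dT/dt = −UA(T − T_amb) + Q̇.
τ = M c_p/UA = 499.27 min; T_ss = T_amb + Q̇/UA = 16.2 + 199/6.85 = 45.251 °C.
T(t) = T_ss + (T₀ − T_ss)e^(−t/τ); set T = 30.0:
t = −τ ln[(T − T_ss)/(T₀ − T_ss)] = −499.27 · ln(0.45456) = 393.63 min.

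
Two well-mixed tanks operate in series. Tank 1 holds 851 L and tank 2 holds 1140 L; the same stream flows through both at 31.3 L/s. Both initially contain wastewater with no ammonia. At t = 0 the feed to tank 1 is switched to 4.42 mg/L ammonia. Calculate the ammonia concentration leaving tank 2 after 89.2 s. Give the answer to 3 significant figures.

3.40 mg/L

Each tank obeys Vᵢ dCᵢ/dt = Q(Cᵢ₋₁ − Cᵢ), so τᵢ = Vᵢ/Q.
τ₁ = 851/31.3 = 27.188 s; τ₂ = 1140/31.3 = 36.422 s.
Tank 1: C₁ = C_in(1 − e^(−t/τ₁)). Tank 2 (τ₁ ≠ τ₂): C₂ = C_in[1 − (τ₁ e^(−t/τ₁) − τ₂ e^(−t/τ₂))/(τ₁ − τ₂)].
At t = 89.2: e^(−t/τ₁) = 0.037598, e^(−t/τ₂) = 0.086372.
C₂ = 4.42·[1 − (27.188·0.037598 − 36.422·0.086372)/(-9.2332)] = 4.42·0.77001 = 3.4034 mg/L.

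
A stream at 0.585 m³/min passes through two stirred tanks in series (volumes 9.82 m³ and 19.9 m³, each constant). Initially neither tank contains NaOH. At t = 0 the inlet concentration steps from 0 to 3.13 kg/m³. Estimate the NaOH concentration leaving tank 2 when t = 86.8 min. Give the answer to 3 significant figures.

2.67 kg/m³

Each tank obeys Vᵢ dCᵢ/dt = Q(Cᵢ₋₁ − Cᵢ), so τᵢ = Vᵢ/Q.
τ₁ = 9.82/0.585 = 16.786 min; τ₂ = 19.9/0.585 = 34.017 min.
Tank 1: C₁ = C_in(1 − e^(−t/τ₁)). Tank 2 (τ₁ ≠ τ₂): C₂ = C_in[1 − (τ₁ e^(−t/τ₁) − τ₂ e^(−t/τ₂))/(τ₁ − τ₂)].
At t = 86.8: e^(−t/τ₁) = 0.0056796, e^(−t/τ₂) = 0.077952.
C₂ = 3.13·[1 − (16.786·0.0056796 − 34.017·0.077952)/(-17.231)] = 3.13·0.85164 = 2.6656 kg/m³.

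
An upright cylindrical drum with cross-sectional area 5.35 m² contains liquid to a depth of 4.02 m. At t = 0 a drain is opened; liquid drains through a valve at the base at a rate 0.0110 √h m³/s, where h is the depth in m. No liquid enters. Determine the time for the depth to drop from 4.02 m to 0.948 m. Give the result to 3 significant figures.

1000 s

With no inflow, A dh/dt = −0.0110 √h.
Separate and integrate: 2(√h − √h₀) = −(0.0110/A) t.
t = 2A(√h₀ − √h)/0.0110 = 2·5.35·(√4.02 − √0.948)/0.0110
  = 10.700 × (2.0050 − 0.97365) / 0.0110 = 1003.2 s.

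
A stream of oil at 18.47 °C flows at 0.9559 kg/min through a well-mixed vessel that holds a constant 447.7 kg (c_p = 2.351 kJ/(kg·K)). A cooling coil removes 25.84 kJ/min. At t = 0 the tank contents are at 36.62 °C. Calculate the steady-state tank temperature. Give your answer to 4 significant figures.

6.972 °C

M c_p dT/dt = ṁ c_p (T_in − T) − Q̇.
At steady state dT/dt = 0 ⇒ T_ss = T_in − Q̇/(ṁ c_p) = 18.47 − 25.84/(0.9559·2.351) = 6.97186 °C.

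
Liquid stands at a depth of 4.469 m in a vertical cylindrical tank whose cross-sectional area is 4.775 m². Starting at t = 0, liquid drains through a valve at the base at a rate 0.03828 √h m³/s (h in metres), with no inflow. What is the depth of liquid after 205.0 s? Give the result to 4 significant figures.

1.670 m

Mass balance (ρ constant): A dh/dt = −0.03828 √h.
This is separable: 2 d(√h)/dt = −0.03828/A, so √h = √h₀ − (0.03828/(2A)) t.
√h = √4.469 − 0.03828·205.0/(2·4.775) = 2.11400 − 0.821717 = 1.29228.
h = 1.29228² = 1.67000 m.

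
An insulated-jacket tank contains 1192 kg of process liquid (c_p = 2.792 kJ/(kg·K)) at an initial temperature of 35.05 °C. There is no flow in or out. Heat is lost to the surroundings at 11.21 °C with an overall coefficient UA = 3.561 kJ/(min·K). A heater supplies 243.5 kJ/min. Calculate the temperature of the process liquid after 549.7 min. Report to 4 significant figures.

54.85 °C

First-law balance (no shaft work): M c_p dT/dt = −UA(T − T_amb) + Q̇.
dT/dt = (T_ss − T)/τ with T_ss = T_amb + Q̇/UA = 11.21 + 243.5/3.561 = 79.5897 °C, τ = M c_p/UA = 1192·2.792/3.561 = 934.587 min.
T approaches T_ss exponentially: T(t) = T_ss + (T₀ − T_ss) e^(−t/τ).
T(549.7) = 79.5897 + (-44.5397)·0.555340 = 54.8550 °C.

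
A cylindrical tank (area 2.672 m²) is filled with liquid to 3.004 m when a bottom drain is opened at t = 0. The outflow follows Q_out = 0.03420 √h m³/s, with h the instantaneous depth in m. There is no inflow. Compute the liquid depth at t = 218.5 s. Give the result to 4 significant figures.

Mass balance (ρ constant): A dh/dt = −0.03420 √h.
∫ h^(−1/2) dh = −(0.03420/A) ∫ dt, giving 2√h = 2√h₀ − (0.03420/A) t.
√h = √3.004 − 0.03420·218.5/(2·2.672) = 1.73321 − 1.39833 = 0.334871.
h = 0.334871² = 0.112138 m.

0.1121 m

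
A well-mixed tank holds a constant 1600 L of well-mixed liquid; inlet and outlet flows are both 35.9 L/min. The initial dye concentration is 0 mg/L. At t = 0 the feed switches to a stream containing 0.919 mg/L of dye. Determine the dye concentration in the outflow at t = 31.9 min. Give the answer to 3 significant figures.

Accumulation = in − out for the solute gives V dC/dt = Q(C_in − C).
Rewrite as dC/dt + C/τ = C_in/τ, τ = V/Q = 44.568 min.
C approaches C_in exponentially: C(t) = C_in + (C₀ − C_in) e^(−t/τ).
C(31.9) = 0.919 + (0 − 0.919)·e^(−31.9/44.568) = 0.919 + (-0.91900)·0.48882 = 0.46977 mg/L.

0.470 mg/L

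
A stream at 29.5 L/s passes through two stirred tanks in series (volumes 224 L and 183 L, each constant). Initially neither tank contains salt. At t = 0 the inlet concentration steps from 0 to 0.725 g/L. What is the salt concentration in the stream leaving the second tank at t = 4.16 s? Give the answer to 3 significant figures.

Each tank obeys Vᵢ dCᵢ/dt = Q(Cᵢ₋₁ − Cᵢ), so τᵢ = Vᵢ/Q.
τ₁ = 224/29.5 = 7.5932 s; τ₂ = 183/29.5 = 6.2034 s.
Tank 1: C₁ = C_in(1 − e^(−t/τ₁)). Tank 2 (τ₁ ≠ τ₂): C₂ = C_in[1 − (τ₁ e^(−t/τ₁) − τ₂ e^(−t/τ₂))/(τ₁ − τ₂)].
At t = 4.16: e^(−t/τ₁) = 0.57819, e^(−t/τ₂) = 0.51140.
C₂ = 0.725·[1 − (7.5932·0.57819 − 6.2034·0.51140)/(1.3898)] = 0.725·0.12372 = 0.089695 g/L.

0.0897 g/L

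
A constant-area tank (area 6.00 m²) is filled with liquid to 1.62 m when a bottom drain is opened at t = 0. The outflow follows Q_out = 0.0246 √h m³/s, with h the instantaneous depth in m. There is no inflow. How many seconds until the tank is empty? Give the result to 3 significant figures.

A dh/dt = −Q_out = −0.0246 √h.
∫ h^(−1/2) dh = −(0.0246/A) ∫ dt, giving 2√h = 2√h₀ − (0.0246/A) t.
Tank is empty when √h = 0: t_empty = 2A√h₀/0.0246.
t_empty = 2·6.00·√1.62/0.0246 = 12.000·1.2728/0.0246 = 620.87 s.

621 s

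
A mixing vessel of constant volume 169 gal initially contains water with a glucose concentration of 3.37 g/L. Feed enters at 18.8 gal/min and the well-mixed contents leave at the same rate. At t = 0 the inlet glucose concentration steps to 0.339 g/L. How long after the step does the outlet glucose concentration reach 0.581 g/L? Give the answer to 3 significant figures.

Species balance: V dC/dt = Q(C_in − C) ⇒ τ = V/Q = 8.9894 min.
C(t) = C_in + (C₀ − C_in) e^(−t/τ). Set C = 0.581 and solve for t:
e^(−t/τ) = (C − C_in)/(C₀ − C_in) = (0.581 − 0.339)/(3.37 − 0.339) = 0.079842
t = −τ ln(…) = 8.9894 × 2.5277 = 22.723 min.

22.7 min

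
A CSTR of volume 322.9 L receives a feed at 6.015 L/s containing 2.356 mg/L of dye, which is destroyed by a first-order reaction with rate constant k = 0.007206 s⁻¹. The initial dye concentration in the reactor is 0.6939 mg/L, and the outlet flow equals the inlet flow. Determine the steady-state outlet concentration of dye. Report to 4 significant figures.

Species balance: V dC/dt = Q C_in − Q C − k V C.
Steady state (dC/dt = 0): C_ss = Q C_in/(Q + kV) = C_in/(1 + kV/Q).
C_ss = 6.015·2.356/(6.015 + 0.007206·322.9) = 14.1713/8.34182 = 1.69883 mg/L.

1.699 mg/L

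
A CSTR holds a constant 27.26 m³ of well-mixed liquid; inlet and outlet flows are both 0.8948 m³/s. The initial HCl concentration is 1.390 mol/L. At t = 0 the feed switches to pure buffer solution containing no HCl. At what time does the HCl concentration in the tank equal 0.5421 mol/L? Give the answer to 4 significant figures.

28.69 s

Accumulation = in − out for the solute gives V dC/dt = Q(C_in − C), so τ = V/Q = 30.4649 s.
C(t) = C_in + (C₀ − C_in) e^(−t/τ). Set C = 0.5421 and solve for t:
e^(−t/τ) = (C − C_in)/(C₀ − C_in) = (0.5421 − 0)/(1.390 − 0) = 0.390000
t = −τ ln(…) = 30.4649 × 0.941609 = 28.6860 s.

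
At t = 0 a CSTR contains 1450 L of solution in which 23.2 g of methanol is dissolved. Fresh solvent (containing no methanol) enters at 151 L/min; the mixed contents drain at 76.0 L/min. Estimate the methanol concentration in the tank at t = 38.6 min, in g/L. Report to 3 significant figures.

Let m(t) be the amount of methanol. Volume: V(t) = V₀ + (Q_in − Q_out) t = 1450 + 75.000 t; V(38.6) = 4345.0 L.
Solute balance: dm/dt = 0 − Q_out C = −Q_out m/V(t).
dm/m = −Q_out dt/(V₀ + 75.000 t); integrating gives ln(m/m₀) = −(Q_out/(Q_in−Q_out)) ln(V/V₀).
m = m₀ (V₀/V)^(Q_out/(Q_in−Q_out)) = 23.2 × (1450/4345.0)^(1.0133) = 7.6298 g.
C = m/V = 7.6298/4345.0 = 0.0017560 g/L.

0.00176 g/L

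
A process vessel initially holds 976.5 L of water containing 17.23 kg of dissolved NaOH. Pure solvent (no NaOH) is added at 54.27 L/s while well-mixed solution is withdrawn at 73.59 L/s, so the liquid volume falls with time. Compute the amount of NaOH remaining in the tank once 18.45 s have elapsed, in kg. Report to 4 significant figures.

Total volume: dV/dt = Q_in − Q_out = -19.3200 L/s, so V(t) = 976.5 − 19.3200 t and V(18.45) = 620.046 L.
Solute balance: dm/dt = 0 − Q_out C = −Q_out m/V(t).
Separate: dm/m = −Q_out dt/V(t) ⇒ ln(m/m₀) = −(Q_out/(Q_in−Q_out)) ln(V/V₀).
m = m₀ (V₀/V)^(Q_out/(Q_in−Q_out)) = 17.23 × (976.5/620.046)^(-3.80901) = 3.05468 kg.

3.055 kg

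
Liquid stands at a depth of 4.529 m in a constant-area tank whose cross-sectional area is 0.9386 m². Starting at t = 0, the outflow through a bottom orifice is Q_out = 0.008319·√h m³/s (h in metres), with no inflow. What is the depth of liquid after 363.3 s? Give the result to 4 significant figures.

With no inflow, A dh/dt = −0.008319 √h.
Separate and integrate: 2(√h − √h₀) = −(0.008319/A) t.
√h = √4.529 − 0.008319·363.3/(2·0.9386) = 2.12814 − 1.61000 = 0.518144.
h = 0.518144² = 0.268474 m.

0.2685 m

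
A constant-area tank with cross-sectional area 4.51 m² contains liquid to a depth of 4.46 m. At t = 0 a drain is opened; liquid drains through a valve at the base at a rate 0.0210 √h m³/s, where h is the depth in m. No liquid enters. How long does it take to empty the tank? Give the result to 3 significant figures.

907 s

A dh/dt = −Q_out = −0.0210 √h.
This is separable: 2 d(√h)/dt = −0.0210/A, so √h = √h₀ − (0.0210/(2A)) t.
Tank is empty when √h = 0: t_empty = 2A√h₀/0.0210.
t_empty = 2·4.51·√4.46/0.0210 = 9.0200·2.1119/0.0210 = 907.10 s.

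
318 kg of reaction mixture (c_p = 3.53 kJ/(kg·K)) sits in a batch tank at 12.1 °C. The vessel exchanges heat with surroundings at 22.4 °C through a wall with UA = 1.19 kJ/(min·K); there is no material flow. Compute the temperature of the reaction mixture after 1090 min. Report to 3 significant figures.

M c_p dT/dt = −UA(T − T_amb).
dT/dt = (T_ss − T)/τ with T_ss = T_amb = 22.400 °C, τ = M c_p/UA = 318·3.53/1.19 = 943.31 min.
Solution: T(t) = T_ss + (T₀ − T_ss) e^(−t/τ).
T(1090) = 22.400 + (-10.300)·0.31490 = 19.157 °C.

19.2 °C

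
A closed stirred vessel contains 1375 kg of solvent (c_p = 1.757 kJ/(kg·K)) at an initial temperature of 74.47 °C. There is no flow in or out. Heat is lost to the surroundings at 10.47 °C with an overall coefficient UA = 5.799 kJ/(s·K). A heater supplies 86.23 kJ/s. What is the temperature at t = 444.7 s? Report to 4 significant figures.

42.23 °C

Lumped-capacitance energy balance: M c_p dT/dt = UA(T_amb − T) + Q̇.
dT/dt = (T_ss − T)/τ with T_ss = T_amb + Q̇/UA = 10.47 + 86.23/5.799 = 25.3398 °C, τ = M c_p/UA = 1375·1.757/5.799 = 416.602 s.
Solution: T(t) = T_ss + (T₀ − T_ss) e^(−t/τ).
T(444.7) = 25.3398 + (49.1302)·0.343886 = 42.2350 °C.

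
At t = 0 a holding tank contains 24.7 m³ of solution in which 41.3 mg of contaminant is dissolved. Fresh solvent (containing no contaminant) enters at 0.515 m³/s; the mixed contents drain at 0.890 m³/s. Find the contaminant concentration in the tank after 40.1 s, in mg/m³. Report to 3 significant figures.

0.461 mg/m³

Let m(t) be the amount of contaminant. Volume: V(t) = V₀ + (Q_in − Q_out) t = 24.7 − 0.37500 t; V(40.1) = 9.6625 m³.
Solute balance: dm/dt = 0 − Q_out C = −Q_out m/V(t).
Separate: dm/m = −Q_out dt/V(t) ⇒ ln(m/m₀) = −(Q_out/(Q_in−Q_out)) ln(V/V₀).
m = m₀ (V₀/V)^(Q_out/(Q_in−Q_out)) = 41.3 × (24.7/9.6625)^(-2.3733) = 4.4521 mg.
C = m/V = 4.4521/9.6625 = 0.46076 mg/m³.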